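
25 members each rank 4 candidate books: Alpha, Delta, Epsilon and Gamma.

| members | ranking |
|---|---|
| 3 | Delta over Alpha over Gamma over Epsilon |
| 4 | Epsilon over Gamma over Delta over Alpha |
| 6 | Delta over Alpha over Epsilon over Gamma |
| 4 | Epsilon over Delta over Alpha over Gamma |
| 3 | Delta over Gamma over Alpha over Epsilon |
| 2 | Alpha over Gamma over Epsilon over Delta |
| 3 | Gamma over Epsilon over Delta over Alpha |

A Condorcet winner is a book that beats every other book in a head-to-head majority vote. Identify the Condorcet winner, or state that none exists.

Check each pair by majority over 25 ballots:
Alpha vs Delta: Alpha preferred on 2 ballots; Delta wins 23–2.
Alpha vs Epsilon: 14 to 11, Alpha.
Alpha vs Gamma: Alpha preferred on 3+6+4+2 = 15 ballots; Alpha wins 15–10.
Delta vs Epsilon: 3+6+3 = 12 for Delta, 13 for Epsilon — Epsilon by 13–12.
Delta vs Gamma: 3+6+4+3 = 16 for Delta, 9 for Gamma — Delta by 16–9.
Epsilon vs Gamma: 14 to 11, Epsilon.
No book is unbeaten: Alpha loses to Delta; Delta loses to Epsilon; Epsilon loses to Alpha; Gamma loses to Alpha. In particular Alpha > Epsilon > Delta > Alpha is a majority cycle — no Condorcet winner exists.

none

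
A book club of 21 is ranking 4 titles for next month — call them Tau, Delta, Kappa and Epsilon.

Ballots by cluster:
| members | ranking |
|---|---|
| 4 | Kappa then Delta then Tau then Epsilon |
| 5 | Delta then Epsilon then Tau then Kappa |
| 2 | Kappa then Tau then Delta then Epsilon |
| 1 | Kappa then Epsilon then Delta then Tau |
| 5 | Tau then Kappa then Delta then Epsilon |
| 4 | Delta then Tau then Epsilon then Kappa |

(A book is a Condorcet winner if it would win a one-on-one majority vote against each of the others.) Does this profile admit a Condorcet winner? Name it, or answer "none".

Head-to-head results (21 members):
Tau vs Delta: Delta wins 14–7.
Tau vs Kappa: Tau wins 14–7.
Tau vs Epsilon: Tau wins 15–6.
Delta vs Kappa: Kappa, 12–9.
Delta–Epsilon: Delta 20–1.
Kappa vs Epsilon: Kappa wins 12–9.
Every book loses at least once (Tau loses to Delta; Delta loses to Kappa; Kappa loses to Tau; Epsilon loses to Tau). The majority relation contains the cycle Tau > Kappa > Delta > Tau, so there is no Condorcet winner.

none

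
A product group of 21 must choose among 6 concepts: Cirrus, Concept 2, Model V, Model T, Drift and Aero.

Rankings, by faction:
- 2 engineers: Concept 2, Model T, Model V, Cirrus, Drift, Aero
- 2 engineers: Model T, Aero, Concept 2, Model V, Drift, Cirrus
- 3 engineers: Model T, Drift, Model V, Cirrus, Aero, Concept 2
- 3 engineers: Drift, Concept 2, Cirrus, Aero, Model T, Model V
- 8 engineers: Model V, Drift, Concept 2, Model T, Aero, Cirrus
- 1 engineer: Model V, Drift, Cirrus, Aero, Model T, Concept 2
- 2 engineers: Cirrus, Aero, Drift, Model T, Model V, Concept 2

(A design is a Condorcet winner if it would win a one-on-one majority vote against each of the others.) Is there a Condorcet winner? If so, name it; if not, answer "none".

none

Pairwise majorities:
Cirrus vs Concept 2: Concept 2, 15–6.
Cirrus vs Model V: Model V, 16–5.
Cirrus–Model T: Model T 15–6.
Cirrus–Drift: Drift 17–4.
Cirrus vs Aero: Cirrus wins 11–10.
Concept 2 vs Model V: Model V, 14–7.
Concept 2 vs Model T: Concept 2 wins 13–8.
Concept 2 vs Drift: Drift wins 17–4.
Concept 2 vs Aero: Concept 2 wins 13–8.
Model V–Model T: Model T 12–9.
Model V–Drift: Model V 13–8.
Model V–Aero: Model V 14–7.
Model T vs Drift: Drift, 14–7.
Model T–Aero: Model T 15–6.
Drift vs Aero: Drift, 17–4.
No design is unbeaten: Cirrus loses to Concept 2; Concept 2 loses to Model V; Model V loses to Model T; Model T loses to Concept 2; Drift loses to Model V; Aero loses to Cirrus. In particular Concept 2 > Model T > Model V > Concept 2 is a majority cycle — no Condorcet winner exists.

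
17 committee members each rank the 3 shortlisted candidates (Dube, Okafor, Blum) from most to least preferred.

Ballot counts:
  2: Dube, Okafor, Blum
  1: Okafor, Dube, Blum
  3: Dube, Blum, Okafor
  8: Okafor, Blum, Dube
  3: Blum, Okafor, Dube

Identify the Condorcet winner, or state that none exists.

Check each pair by majority over 17 ballots:
Dube vs Okafor: 2+3 = 5 for Dube, 12 for Okafor — Okafor by 12–5.
Dube vs Blum: Dube is ranked higher on 2+1+3 = 6 ballots, Blum on 11. Blum wins 11–6.
Okafor vs Blum: Okafor is ranked higher on 2+1+8 = 11 ballots, Blum on 6. Okafor wins 11–6.
Okafor wins every pairwise contest, so Okafor is the Condorcet winner.

Okafor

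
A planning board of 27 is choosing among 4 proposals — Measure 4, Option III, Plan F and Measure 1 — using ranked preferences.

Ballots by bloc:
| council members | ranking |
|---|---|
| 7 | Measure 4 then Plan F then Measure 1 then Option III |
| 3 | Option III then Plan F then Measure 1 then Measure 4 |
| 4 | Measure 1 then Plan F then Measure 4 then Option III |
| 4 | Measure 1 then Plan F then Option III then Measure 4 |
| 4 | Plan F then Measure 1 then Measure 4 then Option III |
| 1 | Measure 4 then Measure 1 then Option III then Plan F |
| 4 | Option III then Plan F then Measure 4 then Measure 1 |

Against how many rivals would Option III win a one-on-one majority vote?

0

Option III against each rival (27 council members):
Option III vs Measure 4: 3+4+4 = 11 for Option III, 16 for Measure 4 — Measure 4 by 16–11.
Option III–Plan F: Plan F 19–8.
Option III vs Measure 1: Measure 1, 20–7.
Option III beats no one; loses to Measure 4, Plan F, Measure 1 — 0 pairwise wins.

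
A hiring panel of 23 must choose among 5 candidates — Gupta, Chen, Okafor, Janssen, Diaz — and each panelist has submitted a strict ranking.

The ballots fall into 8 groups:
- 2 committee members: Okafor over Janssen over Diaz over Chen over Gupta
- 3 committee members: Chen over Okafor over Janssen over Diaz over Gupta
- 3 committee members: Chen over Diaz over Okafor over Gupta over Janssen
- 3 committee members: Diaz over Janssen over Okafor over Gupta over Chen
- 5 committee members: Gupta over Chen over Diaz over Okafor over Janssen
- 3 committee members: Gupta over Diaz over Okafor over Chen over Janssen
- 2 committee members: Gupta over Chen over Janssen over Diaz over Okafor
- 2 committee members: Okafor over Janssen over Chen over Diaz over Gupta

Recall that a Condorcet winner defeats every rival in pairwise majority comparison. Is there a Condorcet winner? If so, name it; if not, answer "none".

none

Check each pair by majority over 23 ballots:
Gupta vs Chen: 13 to 10, Gupta.
Gupta vs Okafor: Gupta is ranked higher on 5+3+2 = 10 ballots, Okafor on 13. Okafor wins 13–10.
Gupta vs Janssen: Gupta, 13–10.
Gupta–Diaz: Diaz 13–10.
Chen vs Okafor: Chen preferred on 3+3+5+2 = 13 ballots; Chen wins 13–10.
Chen vs Janssen: 16 to 7, Chen.
Chen vs Diaz: Chen is ranked higher on 3+3+5+2+2 = 15 ballots, Diaz on 8. Chen wins 15–8.
Okafor vs Janssen: Okafor preferred on 2+3+3+5+3+2 = 18 ballots; Okafor wins 18–5.
Okafor vs Diaz: 2+3+2 = 7 for Okafor, 16 for Diaz — Diaz by 16–7.
Janssen–Diaz: Diaz 14–9.
Every candidate loses at least once (Gupta loses to Okafor; Chen loses to Gupta; Okafor loses to Chen; Janssen loses to Gupta; Diaz loses to Chen). The majority relation contains the cycle Gupta > Chen > Okafor > Gupta, so there is no Condorcet winner.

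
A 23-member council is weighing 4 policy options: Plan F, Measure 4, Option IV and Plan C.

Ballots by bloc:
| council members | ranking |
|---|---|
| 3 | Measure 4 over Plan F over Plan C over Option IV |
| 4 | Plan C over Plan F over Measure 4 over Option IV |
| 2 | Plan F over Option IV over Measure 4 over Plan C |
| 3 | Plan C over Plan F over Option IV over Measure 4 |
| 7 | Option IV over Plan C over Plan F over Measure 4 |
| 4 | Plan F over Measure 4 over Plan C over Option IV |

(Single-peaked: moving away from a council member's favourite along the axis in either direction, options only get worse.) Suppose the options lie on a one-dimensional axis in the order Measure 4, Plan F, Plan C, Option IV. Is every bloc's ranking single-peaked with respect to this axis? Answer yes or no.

Axis positions: Measure 4=1, Plan F=2, Plan C=3, Option IV=4.
Bloc 1 (peak Measure 4 at position 1): ranking walks positions 1-2-3-4, expanding outward from the peak — single-peaked.
Bloc 2 (peak Plan C at position 3): ranking walks positions 3-2-1-4, expanding outward from the peak — single-peaked.
Bloc 3: ranking walks positions 2-4-1-3; Option IV is ranked above Plan C even though Plan C lies between Option IV and the peak Plan F on the axis — preferences dip and rise again. Not single-peaked.
Bloc 4 (peak Plan C at position 3): ranking walks positions 3-2-4-1, expanding outward from the peak — single-peaked.
Bloc 5 (peak Option IV at position 4): ranking walks positions 4-3-2-1, expanding outward from the peak — single-peaked.
Bloc 6 (peak Plan F at position 2): ranking walks positions 2-1-3-4, expanding outward from the peak — single-peaked.
Bloc 3 violates single-peakedness, so the profile is not single-peaked on this axis.

no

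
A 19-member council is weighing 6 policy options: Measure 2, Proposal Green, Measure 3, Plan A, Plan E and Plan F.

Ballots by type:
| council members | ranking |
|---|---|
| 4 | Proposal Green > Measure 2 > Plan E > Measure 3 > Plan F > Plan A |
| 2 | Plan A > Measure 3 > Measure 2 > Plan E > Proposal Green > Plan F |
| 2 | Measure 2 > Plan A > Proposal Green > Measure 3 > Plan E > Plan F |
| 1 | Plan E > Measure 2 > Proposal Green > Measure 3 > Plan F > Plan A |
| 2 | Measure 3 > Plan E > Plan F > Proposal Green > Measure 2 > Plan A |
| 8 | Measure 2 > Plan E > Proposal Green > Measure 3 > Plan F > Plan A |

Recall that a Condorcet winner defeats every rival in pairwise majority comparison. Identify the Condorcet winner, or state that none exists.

Measure 2

Head-to-head results (19 council members):
Measure 2 vs Proposal Green: Measure 2, 13–6.
Measure 2 vs Measure 3: Measure 2, 15–4.
Measure 2–Plan A: Measure 2 17–2.
Measure 2 vs Plan E: Measure 2 wins 16–3.
Measure 2 vs Plan F: Measure 2 wins 17–2.
Proposal Green–Measure 3: Proposal Green 15–4.
Proposal Green vs Plan A: Proposal Green, 15–4.
Proposal Green vs Plan E: Plan E wins 13–6.
Proposal Green vs Plan F: Proposal Green, 17–2.
Measure 3 vs Plan A: Measure 3 wins 15–4.
Measure 3–Plan E: Plan E 13–6.
Measure 3 vs Plan F: Measure 3 wins 19–0.
Plan A–Plan E: Plan E 15–4.
Plan A vs Plan F: Plan F, 15–4.
Plan E vs Plan F: Plan E, 19–0.
Measure 2 defeats every rival head-to-head and is the Condorcet winner.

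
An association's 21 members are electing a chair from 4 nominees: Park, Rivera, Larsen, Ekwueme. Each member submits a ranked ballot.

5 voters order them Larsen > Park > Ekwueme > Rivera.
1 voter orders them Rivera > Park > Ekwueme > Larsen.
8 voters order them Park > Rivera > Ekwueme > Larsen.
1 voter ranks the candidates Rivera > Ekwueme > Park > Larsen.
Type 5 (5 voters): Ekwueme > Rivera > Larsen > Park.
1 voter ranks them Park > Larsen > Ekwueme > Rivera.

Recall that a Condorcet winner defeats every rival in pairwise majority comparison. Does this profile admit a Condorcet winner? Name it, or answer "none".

Park

Check each pair by majority over 21 ballots:
Park–Rivera: Park 14–7.
Park vs Larsen: Park, 11–10.
Park vs Ekwueme: Park, 15–6.
Rivera vs Larsen: Rivera, 15–6.
Rivera vs Ekwueme: Ekwueme wins 11–10.
Larsen vs Ekwueme: Ekwueme wins 15–6.
Park beats each of Rivera, Larsen, Ekwueme — Park is the Condorcet winner.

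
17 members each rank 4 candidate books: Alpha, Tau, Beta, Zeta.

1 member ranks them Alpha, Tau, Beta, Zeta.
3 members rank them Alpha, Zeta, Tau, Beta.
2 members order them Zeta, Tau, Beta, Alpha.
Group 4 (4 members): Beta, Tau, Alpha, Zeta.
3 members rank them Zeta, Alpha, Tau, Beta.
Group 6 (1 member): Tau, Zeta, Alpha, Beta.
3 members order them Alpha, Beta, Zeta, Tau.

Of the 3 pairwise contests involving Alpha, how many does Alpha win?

Alpha against each rival (17 members):
Alpha vs Tau: Alpha, 10–7.
Alpha vs Beta: 11 to 6, Alpha.
Alpha vs Zeta: Alpha, 11–6.
Alpha beats Tau, Beta, Zeta — 3 pairwise wins.

3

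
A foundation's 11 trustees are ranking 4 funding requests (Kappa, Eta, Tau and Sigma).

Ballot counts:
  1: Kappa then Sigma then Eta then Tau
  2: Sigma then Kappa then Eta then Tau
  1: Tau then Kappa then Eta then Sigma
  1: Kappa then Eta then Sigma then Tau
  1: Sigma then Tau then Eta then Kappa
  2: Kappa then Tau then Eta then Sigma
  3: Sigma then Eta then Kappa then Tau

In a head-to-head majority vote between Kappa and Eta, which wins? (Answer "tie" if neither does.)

Kappa

Ballots ranking Kappa above Eta: 1 + 2 + 1 + 1 + 2 = 7.
Ballots ranking Eta above Kappa: 11 − 7 = 4.
Kappa wins the head-to-head 7–4.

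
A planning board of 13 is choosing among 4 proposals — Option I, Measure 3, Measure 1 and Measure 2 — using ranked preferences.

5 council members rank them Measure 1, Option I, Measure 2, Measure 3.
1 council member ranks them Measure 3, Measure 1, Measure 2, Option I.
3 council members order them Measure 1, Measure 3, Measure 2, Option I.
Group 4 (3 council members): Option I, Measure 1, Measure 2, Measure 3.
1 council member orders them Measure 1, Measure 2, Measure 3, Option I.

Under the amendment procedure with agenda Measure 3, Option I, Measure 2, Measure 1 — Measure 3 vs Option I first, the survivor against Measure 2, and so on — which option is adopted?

Measure 1

Round 1: Measure 3 vs Option I — 5–8, Option I advances.
Round 2: Option I vs Measure 2 — 8–5, Option I advances.
Round 3: Option I vs Measure 1 — 3–10, Measure 1 advances.
Measure 1 survives the agenda.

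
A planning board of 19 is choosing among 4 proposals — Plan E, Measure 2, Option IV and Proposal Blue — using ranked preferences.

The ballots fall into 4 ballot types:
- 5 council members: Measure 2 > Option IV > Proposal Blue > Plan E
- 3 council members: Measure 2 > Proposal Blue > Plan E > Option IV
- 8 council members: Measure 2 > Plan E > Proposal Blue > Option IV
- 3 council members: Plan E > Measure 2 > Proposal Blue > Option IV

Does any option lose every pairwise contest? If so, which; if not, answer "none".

Pairwise majorities:
Plan E vs Measure 2: 3 to 16, Measure 2.
Plan E vs Option IV: Plan E preferred on 3+8+3 = 14 ballots; Plan E wins 14–5.
Plan E vs Proposal Blue: Plan E, 11–8.
Measure 2–Option IV: Measure 2 19–0.
Measure 2 vs Proposal Blue: Measure 2 is ranked higher on 5+3+8+3 = 19 ballots, Proposal Blue on 0. Measure 2 wins 19–0.
Option IV vs Proposal Blue: Proposal Blue wins 14–5.
Option IV is beaten in every head-to-head and is the Condorcet loser.

Option IV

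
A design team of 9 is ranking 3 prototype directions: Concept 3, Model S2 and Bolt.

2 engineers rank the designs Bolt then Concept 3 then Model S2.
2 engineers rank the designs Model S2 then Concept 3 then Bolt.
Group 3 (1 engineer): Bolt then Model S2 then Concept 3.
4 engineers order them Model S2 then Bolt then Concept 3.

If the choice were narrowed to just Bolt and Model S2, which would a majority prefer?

Ballots ranking Bolt above Model S2: 2 + 1 = 3.
Ballots ranking Model S2 above Bolt: 9 − 3 = 6.
Model S2 wins the head-to-head 6–3.

Model S2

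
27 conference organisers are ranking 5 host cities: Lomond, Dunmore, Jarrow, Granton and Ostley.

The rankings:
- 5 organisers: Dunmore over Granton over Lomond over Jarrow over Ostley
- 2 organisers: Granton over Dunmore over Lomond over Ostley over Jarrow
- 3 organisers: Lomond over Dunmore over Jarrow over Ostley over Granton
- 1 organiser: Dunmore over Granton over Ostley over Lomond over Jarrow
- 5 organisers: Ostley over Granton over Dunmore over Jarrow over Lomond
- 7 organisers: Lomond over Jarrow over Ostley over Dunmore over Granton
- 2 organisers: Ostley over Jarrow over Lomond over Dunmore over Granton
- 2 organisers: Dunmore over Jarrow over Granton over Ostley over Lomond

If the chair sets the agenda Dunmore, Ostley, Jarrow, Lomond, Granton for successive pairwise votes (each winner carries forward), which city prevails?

Round 1: Dunmore vs Ostley — 13–14, Ostley advances.
Round 2: Ostley vs Jarrow — 10–17, Jarrow advances.
Round 3: Jarrow vs Lomond — 9–18, Lomond advances.
Round 4: Lomond vs Granton — 12–15, Granton advances.
The agenda winner is Granton.

Granton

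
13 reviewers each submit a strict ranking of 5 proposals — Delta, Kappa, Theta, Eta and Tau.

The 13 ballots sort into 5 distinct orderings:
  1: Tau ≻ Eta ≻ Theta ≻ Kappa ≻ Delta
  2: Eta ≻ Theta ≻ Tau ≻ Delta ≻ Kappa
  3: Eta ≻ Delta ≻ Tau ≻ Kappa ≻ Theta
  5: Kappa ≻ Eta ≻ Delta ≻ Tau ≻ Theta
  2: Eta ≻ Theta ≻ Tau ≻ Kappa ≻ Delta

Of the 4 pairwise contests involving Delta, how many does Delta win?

2

Delta against each rival (13 reviewers):
Delta vs Kappa: 5 to 8, Kappa.
Delta vs Theta: Delta wins 8–5.
Delta–Eta: Eta 13–0.
Delta–Tau: Delta 8–5.
Delta beats Theta, Tau; loses to Kappa, Eta — 2 pairwise wins.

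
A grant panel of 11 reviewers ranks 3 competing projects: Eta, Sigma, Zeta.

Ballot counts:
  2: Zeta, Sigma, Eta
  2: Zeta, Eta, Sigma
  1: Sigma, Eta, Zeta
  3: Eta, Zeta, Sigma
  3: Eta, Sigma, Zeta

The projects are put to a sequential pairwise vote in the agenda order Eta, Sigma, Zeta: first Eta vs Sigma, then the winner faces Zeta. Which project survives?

Round 1: Eta vs Sigma — 8–3, Eta advances.
Round 2: Eta vs Zeta — 7–4, Eta advances.
Eta survives the agenda.

Eta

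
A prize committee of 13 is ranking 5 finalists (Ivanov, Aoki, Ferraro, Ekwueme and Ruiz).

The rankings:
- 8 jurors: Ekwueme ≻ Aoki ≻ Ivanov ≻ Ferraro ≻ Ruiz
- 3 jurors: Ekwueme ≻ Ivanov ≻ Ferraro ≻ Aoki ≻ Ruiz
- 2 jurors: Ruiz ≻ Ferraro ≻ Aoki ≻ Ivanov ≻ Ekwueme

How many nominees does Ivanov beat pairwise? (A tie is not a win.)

Ivanov against each rival (13 jurors):
Ivanov vs Aoki: Aoki, 10–3.
Ivanov vs Ferraro: Ivanov wins 11–2.
Ivanov vs Ekwueme: Ivanov preferred on 2 ballots; Ekwueme wins 11–2.
Ivanov vs Ruiz: Ivanov, 11–2.
Ivanov beats Ferraro, Ruiz; loses to Aoki, Ekwueme — 2 pairwise wins.

2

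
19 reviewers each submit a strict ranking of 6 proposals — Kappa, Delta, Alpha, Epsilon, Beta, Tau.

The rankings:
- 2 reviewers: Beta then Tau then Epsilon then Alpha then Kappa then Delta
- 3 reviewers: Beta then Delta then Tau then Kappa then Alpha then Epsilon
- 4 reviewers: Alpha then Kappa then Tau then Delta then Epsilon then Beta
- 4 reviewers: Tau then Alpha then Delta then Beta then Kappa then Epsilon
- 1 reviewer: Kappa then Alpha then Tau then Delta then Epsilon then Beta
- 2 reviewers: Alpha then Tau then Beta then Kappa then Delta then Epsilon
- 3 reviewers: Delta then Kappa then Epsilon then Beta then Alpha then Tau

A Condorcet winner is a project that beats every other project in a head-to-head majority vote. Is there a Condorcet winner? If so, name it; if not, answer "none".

Alpha

Pairwise majorities:
Kappa vs Delta: Delta, 10–9.
Kappa–Alpha: Alpha 12–7.
Kappa vs Epsilon: Kappa wins 17–2.
Kappa vs Beta: Beta wins 11–8.
Kappa vs Tau: Kappa is ranked higher on 4+1+3 = 8 ballots, Tau on 11. Tau wins 11–8.
Delta vs Alpha: Delta preferred on 3+3 = 6 ballots; Alpha wins 13–6.
Delta vs Epsilon: Delta wins 17–2.
Delta vs Beta: Delta, 12–7.
Delta vs Tau: Tau wins 13–6.
Alpha vs Epsilon: 14 to 5, Alpha.
Alpha vs Beta: 4+4+1+2 = 11 for Alpha, 8 for Beta — Alpha by 11–8.
Alpha vs Tau: 4+1+2+3 = 10 for Alpha, 9 for Tau — Alpha by 10–9.
Epsilon vs Beta: Epsilon is ranked higher on 4+1+3 = 8 ballots, Beta on 11. Beta wins 11–8.
Epsilon vs Tau: Tau wins 16–3.
Beta vs Tau: Beta is ranked higher on 2+3+3 = 8 ballots, Tau on 11. Tau wins 11–8.
Only Alpha has no losses; Alpha is the Condorcet winner.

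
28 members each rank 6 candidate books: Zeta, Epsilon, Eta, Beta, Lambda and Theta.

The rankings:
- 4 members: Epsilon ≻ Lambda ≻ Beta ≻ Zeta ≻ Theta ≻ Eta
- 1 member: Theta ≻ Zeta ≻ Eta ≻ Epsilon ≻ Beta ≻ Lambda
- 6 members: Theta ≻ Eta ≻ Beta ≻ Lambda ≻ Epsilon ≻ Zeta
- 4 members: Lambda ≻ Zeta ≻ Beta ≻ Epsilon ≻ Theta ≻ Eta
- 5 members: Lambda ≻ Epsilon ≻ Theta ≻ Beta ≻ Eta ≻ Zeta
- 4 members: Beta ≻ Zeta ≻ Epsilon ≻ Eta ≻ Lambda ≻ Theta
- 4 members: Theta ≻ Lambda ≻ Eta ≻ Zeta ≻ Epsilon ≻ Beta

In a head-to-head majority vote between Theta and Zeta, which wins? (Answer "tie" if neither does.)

Ballots ranking Theta above Zeta: 1 + 6 + 5 + 4 = 16.
Ballots ranking Zeta above Theta: 28 − 16 = 12.
Theta wins the head-to-head 16–12.

Theta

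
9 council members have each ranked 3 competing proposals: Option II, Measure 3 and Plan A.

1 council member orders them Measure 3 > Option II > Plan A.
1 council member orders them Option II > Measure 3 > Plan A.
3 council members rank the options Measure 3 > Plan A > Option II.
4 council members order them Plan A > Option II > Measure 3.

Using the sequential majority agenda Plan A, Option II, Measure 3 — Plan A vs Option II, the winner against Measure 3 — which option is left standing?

Round 1: Plan A vs Option II — 7–2, Plan A advances.
Round 2: Plan A vs Measure 3 — 4–5, Measure 3 advances.
The agenda winner is Measure 3.

Measure 3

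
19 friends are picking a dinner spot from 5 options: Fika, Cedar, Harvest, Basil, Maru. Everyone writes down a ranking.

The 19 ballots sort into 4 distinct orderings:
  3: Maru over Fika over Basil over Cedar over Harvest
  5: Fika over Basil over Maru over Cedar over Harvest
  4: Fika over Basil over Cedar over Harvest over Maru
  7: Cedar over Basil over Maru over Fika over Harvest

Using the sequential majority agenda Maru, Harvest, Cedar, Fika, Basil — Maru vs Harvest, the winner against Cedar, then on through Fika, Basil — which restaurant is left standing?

Round 1: Maru vs Harvest — 15–4, Maru advances.
Round 2: Maru vs Cedar — 8–11, Cedar advances.
Round 3: Cedar vs Fika — 7–12, Fika advances.
Round 4: Fika vs Basil — 12–7, Fika advances.
Fika survives the agenda.

Fika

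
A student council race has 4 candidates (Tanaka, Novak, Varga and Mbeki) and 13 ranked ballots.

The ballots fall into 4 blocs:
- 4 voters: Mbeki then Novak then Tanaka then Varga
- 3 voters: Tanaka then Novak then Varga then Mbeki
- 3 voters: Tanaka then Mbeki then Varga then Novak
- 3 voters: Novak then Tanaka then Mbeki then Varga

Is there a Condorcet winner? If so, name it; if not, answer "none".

none

Head-to-head results (13 voters):
Tanaka vs Novak: Tanaka preferred on 3+3 = 6 ballots; Novak wins 7–6.
Tanaka vs Varga: 13 to 0, Tanaka.
Tanaka vs Mbeki: Tanaka is ranked higher on 3+3+3 = 9 ballots, Mbeki on 4. Tanaka wins 9–4.
Novak vs Varga: Novak preferred on 4+3+3 = 10 ballots; Novak wins 10–3.
Novak vs Mbeki: Novak preferred on 3+3 = 6 ballots; Mbeki wins 7–6.
Varga vs Mbeki: 3 for Varga, 10 for Mbeki — Mbeki by 10–3.
Each candidate drops at least one matchup (Tanaka loses to Novak; Novak loses to Mbeki; Varga loses to Tanaka; Mbeki loses to Tanaka); the cycle Tanaka beats Mbeki beats Novak beats Tanaka rules out a Condorcet winner.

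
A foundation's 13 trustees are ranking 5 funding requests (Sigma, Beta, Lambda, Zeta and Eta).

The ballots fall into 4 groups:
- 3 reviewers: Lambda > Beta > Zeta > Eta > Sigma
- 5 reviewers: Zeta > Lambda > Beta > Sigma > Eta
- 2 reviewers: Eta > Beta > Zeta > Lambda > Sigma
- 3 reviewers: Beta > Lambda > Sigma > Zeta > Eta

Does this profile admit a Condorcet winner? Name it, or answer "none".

none

Pairwise majorities:
Sigma vs Beta: Sigma is ranked higher on 0 ballots, Beta on 13. Beta wins 13–0.
Sigma vs Lambda: Sigma is ranked higher on 0 ballots, Lambda on 13. Lambda wins 13–0.
Sigma vs Zeta: Sigma preferred on 3 ballots; Zeta wins 10–3.
Sigma vs Eta: Sigma preferred on 5+3 = 8 ballots; Sigma wins 8–5.
Beta vs Lambda: 2+3 = 5 for Beta, 8 for Lambda — Lambda by 8–5.
Beta vs Zeta: Beta is ranked higher on 3+2+3 = 8 ballots, Zeta on 5. Beta wins 8–5.
Beta vs Eta: Beta is ranked higher on 3+5+3 = 11 ballots, Eta on 2. Beta wins 11–2.
Lambda vs Zeta: Lambda preferred on 3+3 = 6 ballots; Zeta wins 7–6.
Lambda vs Eta: Lambda is ranked higher on 3+5+3 = 11 ballots, Eta on 2. Lambda wins 11–2.
Zeta vs Eta: 3+5+3 = 11 for Zeta, 2 for Eta — Zeta by 11–2.
Each project drops at least one matchup (Sigma loses to Beta; Beta loses to Lambda; Lambda loses to Zeta; Zeta loses to Beta; Eta loses to Sigma); the cycle Beta beats Zeta beats Lambda beats Beta rules out a Condorcet winner.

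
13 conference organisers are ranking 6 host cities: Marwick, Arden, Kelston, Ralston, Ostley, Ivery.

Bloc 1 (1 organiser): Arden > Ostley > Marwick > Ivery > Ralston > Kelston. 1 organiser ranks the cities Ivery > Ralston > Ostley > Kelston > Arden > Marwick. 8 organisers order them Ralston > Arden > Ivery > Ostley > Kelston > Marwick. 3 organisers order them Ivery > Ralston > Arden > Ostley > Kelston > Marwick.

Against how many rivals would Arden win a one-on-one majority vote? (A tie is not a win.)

4

Arden against each rival (13 organisers):
Arden vs Marwick: Arden, 13–0.
Arden vs Kelston: Arden, 12–1.
Arden vs Ralston: Arden preferred on 1 ballot; Ralston wins 12–1.
Arden vs Ostley: Arden, 12–1.
Arden vs Ivery: Arden wins 9–4.
Arden beats Marwick, Kelston, Ostley, Ivery; loses to Ralston — 4 pairwise wins.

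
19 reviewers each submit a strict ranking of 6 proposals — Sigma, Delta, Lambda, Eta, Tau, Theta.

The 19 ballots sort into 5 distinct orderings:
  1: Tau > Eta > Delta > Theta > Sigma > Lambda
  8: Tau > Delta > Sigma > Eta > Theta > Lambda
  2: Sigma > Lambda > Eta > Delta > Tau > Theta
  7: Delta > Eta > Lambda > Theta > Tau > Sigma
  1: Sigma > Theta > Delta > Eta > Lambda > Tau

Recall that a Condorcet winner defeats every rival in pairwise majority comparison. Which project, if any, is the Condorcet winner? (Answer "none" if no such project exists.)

Pairwise majorities:
Sigma vs Delta: 3 to 16, Delta.
Sigma vs Lambda: Sigma, 12–7.
Sigma vs Eta: 11 to 8, Sigma.
Sigma–Tau: Tau 16–3.
Sigma vs Theta: Sigma, 11–8.
Delta vs Lambda: Delta, 17–2.
Delta–Eta: Delta 16–3.
Delta vs Tau: Delta is ranked higher on 2+7+1 = 10 ballots, Tau on 9. Delta wins 10–9.
Delta vs Theta: 1+8+2+7 = 18 for Delta, 1 for Theta — Delta by 18–1.
Lambda vs Eta: Lambda is ranked higher on 2 ballots, Eta on 17. Eta wins 17–2.
Lambda vs Tau: 10 to 9, Lambda.
Lambda vs Theta: 9 to 10, Theta.
Eta–Tau: Eta 10–9.
Eta vs Theta: 18 to 1, Eta.
Tau vs Theta: Tau wins 11–8.
Only Delta has no losses; Delta is the Condorcet winner.

Delta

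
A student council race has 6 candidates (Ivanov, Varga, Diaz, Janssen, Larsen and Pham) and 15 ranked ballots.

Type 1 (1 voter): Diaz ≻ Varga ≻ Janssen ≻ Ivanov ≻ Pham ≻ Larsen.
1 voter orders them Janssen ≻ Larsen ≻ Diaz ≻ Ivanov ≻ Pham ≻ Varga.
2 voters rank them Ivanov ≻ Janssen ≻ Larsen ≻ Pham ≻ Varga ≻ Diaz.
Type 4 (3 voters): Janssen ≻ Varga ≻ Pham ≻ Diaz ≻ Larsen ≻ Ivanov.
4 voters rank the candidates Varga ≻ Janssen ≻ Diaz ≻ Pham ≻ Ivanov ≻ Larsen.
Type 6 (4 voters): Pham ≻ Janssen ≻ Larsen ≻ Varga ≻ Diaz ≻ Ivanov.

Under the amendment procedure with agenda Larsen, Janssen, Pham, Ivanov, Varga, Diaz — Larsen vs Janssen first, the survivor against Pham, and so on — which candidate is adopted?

Janssen

Round 1: Larsen vs Janssen — 0–15, Janssen advances.
Round 2: Janssen vs Pham — 11–4, Janssen advances.
Round 3: Janssen vs Ivanov — 13–2, Janssen advances.
Round 4: Janssen vs Varga — 10–5, Janssen advances.
Round 5: Janssen vs Diaz — 14–1, Janssen advances.
Janssen survives the agenda.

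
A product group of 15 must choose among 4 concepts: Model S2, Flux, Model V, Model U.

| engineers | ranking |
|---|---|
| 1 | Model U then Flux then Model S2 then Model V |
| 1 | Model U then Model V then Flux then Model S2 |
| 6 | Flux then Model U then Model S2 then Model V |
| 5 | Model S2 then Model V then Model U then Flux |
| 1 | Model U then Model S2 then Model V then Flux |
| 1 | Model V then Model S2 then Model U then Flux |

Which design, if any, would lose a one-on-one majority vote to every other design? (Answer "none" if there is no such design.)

none

Pairwise majorities:
Model S2 vs Flux: Flux, 8–7.
Model S2 vs Model V: Model S2, 13–2.
Model S2 vs Model U: Model S2 is ranked higher on 5+1 = 6 ballots, Model U on 9. Model U wins 9–6.
Flux vs Model V: Model V, 8–7.
Flux–Model U: Model U 9–6.
Model V vs Model U: Model U wins 9–6.
Every design wins at least one matchup (Model S2 beats Model V; Flux beats Model S2; Model V beats Flux; Model U beats Model S2), so there is no Condorcet loser.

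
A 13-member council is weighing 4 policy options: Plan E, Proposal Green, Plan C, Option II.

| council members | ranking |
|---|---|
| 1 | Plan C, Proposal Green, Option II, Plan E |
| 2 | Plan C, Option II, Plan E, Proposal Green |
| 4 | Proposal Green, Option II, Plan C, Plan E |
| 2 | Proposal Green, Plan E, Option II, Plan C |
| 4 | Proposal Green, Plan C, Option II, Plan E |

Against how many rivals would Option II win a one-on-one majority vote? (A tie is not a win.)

1

Option II against each rival (13 council members):
Option II–Plan E: Option II 11–2.
Option II vs Proposal Green: Proposal Green wins 11–2.
Option II vs Plan C: 4+2 = 6 for Option II, 7 for Plan C — Plan C by 7–6.
Option II beats Plan E; loses to Proposal Green, Plan C — 1 pairwise win.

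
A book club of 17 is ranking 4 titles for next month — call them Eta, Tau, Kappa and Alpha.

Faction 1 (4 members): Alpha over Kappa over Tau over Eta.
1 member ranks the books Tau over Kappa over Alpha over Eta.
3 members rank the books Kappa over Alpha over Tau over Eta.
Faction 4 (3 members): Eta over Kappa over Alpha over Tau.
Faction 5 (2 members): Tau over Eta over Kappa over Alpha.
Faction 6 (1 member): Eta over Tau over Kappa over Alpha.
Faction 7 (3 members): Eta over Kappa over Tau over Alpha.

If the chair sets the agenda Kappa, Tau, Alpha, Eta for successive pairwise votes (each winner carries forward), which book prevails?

Eta

Round 1: Kappa vs Tau — 13–4, Kappa advances.
Round 2: Kappa vs Alpha — 13–4, Kappa advances.
Round 3: Kappa vs Eta — 8–9, Eta advances.
The agenda winner is Eta.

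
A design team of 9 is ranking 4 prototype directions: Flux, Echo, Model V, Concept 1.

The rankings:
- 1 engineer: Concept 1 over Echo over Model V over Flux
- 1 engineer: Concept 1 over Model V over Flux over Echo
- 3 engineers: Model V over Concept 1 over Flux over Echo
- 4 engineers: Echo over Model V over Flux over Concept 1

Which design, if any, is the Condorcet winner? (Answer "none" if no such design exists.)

Head-to-head results (9 engineers):
Flux vs Echo: Echo, 5–4.
Flux vs Model V: 0 for Flux, 9 for Model V — Model V by 9–0.
Flux vs Concept 1: 4 to 5, Concept 1.
Echo vs Model V: 5 to 4, Echo.
Echo vs Concept 1: Echo preferred on 4 ballots; Concept 1 wins 5–4.
Model V vs Concept 1: Model V preferred on 3+4 = 7 ballots; Model V wins 7–2.
Every design loses at least once (Flux loses to Echo; Echo loses to Concept 1; Model V loses to Echo; Concept 1 loses to Model V). The majority relation contains the cycle Echo → Model V → Concept 1 → Echo, so there is no Condorcet winner.

none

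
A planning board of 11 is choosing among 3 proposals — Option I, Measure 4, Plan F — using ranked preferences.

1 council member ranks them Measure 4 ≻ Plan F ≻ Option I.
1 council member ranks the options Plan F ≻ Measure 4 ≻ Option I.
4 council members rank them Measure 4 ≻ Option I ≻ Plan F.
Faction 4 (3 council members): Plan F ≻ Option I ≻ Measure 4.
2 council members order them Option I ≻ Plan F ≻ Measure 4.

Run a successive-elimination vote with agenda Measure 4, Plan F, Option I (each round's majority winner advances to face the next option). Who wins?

Option I

Round 1: Measure 4 vs Plan F — 5–6, Plan F advances.
Round 2: Plan F vs Option I — 5–6, Option I advances.
The agenda winner is Option I.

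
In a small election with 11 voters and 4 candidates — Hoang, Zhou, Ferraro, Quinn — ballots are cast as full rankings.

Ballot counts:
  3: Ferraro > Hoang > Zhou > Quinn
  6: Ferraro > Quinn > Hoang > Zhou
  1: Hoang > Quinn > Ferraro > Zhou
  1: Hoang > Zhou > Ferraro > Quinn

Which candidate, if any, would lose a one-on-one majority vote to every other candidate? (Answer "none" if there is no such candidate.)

Zhou

Pairwise majorities:
Hoang vs Zhou: Hoang preferred on 3+6+1+1 = 11 ballots; Hoang wins 11–0.
Hoang vs Ferraro: Ferraro wins 9–2.
Hoang vs Quinn: Quinn, 6–5.
Zhou vs Ferraro: 1 for Zhou, 10 for Ferraro — Ferraro by 10–1.
Zhou vs Quinn: 3+1 = 4 for Zhou, 7 for Quinn — Quinn by 7–4.
Ferraro vs Quinn: Ferraro wins 10–1.
Zhou loses to every other candidate — it is the Condorcet loser.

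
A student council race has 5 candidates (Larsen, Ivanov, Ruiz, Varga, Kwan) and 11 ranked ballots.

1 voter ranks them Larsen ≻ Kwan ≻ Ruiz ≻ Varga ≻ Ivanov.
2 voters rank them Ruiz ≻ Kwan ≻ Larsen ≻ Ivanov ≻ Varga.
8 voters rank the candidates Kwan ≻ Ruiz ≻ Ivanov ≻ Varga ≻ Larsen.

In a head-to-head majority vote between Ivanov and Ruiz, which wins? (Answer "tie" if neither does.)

Ruiz

No ballot ranks Ivanov above Ruiz: 0.
Ballots ranking Ruiz above Ivanov: 11 − 0 = 11.
Ruiz wins the head-to-head 11–0.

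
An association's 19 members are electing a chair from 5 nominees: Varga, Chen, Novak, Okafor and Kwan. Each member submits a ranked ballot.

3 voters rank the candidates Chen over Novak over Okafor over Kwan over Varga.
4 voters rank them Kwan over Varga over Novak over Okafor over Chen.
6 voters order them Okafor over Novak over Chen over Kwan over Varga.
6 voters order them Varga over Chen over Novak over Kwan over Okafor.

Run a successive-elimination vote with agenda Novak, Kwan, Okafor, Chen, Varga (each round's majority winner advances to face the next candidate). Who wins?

Varga

Round 1: Novak vs Kwan — 15–4, Novak advances.
Round 2: Novak vs Okafor — 13–6, Novak advances.
Round 3: Novak vs Chen — 10–9, Novak advances.
Round 4: Novak vs Varga — 9–10, Varga advances.
The agenda winner is Varga.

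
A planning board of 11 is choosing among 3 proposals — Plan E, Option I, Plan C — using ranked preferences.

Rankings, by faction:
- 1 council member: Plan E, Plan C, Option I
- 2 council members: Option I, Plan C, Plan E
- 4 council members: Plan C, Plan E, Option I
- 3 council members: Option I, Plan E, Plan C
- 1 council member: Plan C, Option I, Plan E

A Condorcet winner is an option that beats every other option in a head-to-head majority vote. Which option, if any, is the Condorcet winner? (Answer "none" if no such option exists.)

Check each pair by majority over 11 ballots:
Plan E vs Option I: Plan E preferred on 1+4 = 5 ballots; Option I wins 6–5.
Plan E–Plan C: Plan C 7–4.
Option I vs Plan C: 2+3 = 5 for Option I, 6 for Plan C — Plan C by 6–5.
Plan C defeats every rival head-to-head and is the Condorcet winner.

Plan C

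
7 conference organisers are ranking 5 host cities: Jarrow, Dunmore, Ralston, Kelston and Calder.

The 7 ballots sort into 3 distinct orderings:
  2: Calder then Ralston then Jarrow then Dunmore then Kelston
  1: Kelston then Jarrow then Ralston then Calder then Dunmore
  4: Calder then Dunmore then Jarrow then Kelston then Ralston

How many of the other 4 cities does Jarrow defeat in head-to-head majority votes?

Jarrow against each rival (7 organisers):
Jarrow vs Dunmore: 3 to 4, Dunmore.
Jarrow vs Ralston: Jarrow wins 5–2.
Jarrow–Kelston: Jarrow 6–1.
Jarrow vs Calder: 1 for Jarrow, 6 for Calder — Calder by 6–1.
Jarrow beats Ralston, Kelston; loses to Dunmore, Calder — 2 pairwise wins.

2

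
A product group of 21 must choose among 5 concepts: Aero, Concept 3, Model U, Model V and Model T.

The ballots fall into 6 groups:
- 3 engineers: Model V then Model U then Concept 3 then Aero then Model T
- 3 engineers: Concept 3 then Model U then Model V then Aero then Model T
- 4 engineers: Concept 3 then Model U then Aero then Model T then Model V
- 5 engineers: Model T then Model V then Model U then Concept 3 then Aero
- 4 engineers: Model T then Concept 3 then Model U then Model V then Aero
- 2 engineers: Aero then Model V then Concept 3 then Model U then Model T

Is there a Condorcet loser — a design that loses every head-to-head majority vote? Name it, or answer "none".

none

Head-to-head results (21 engineers):
Aero vs Concept 3: Aero is ranked higher on 2 ballots, Concept 3 on 19. Concept 3 wins 19–2.
Aero vs Model U: Aero is ranked higher on 2 ballots, Model U on 19. Model U wins 19–2.
Aero vs Model V: Model V wins 15–6.
Aero vs Model T: Aero wins 12–9.
Concept 3 vs Model U: Concept 3, 13–8.
Concept 3 vs Model V: Concept 3 wins 11–10.
Concept 3 vs Model T: Concept 3 preferred on 3+3+4+2 = 12 ballots; Concept 3 wins 12–9.
Model U vs Model V: Model U wins 11–10.
Model U vs Model T: Model U wins 12–9.
Model V vs Model T: Model V preferred on 3+3+2 = 8 ballots; Model T wins 13–8.
No design is winless: Aero beats Model T; Concept 3 beats Aero; Model U beats Aero; Model V beats Aero; Model T beats Model V. There is no Condorcet loser.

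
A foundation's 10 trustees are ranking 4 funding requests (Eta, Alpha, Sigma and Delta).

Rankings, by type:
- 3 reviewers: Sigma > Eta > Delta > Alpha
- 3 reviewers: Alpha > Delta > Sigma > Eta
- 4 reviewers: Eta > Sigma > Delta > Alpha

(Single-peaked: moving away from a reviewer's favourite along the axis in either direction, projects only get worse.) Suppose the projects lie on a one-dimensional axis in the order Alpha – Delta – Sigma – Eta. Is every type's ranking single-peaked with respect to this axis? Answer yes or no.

yes

Axis positions: Alpha=1, Delta=2, Sigma=3, Eta=4.
Type 1 (peak Sigma at position 3): ranking walks positions 3-4-2-1, expanding outward from the peak — single-peaked.
Type 2 (peak Alpha at position 1): ranking walks positions 1-2-3-4, expanding outward from the peak — single-peaked.
Type 3 (peak Eta at position 4): ranking walks positions 4-3-2-1, expanding outward from the peak — single-peaked.
Every ranking is single-peaked on this axis.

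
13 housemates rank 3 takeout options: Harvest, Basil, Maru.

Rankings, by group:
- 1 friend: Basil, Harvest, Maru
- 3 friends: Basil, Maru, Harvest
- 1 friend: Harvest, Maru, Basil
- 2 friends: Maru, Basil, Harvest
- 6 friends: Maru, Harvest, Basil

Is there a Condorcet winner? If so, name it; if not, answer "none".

Check each pair by majority over 13 ballots:
Harvest vs Basil: Harvest is ranked higher on 1+6 = 7 ballots, Basil on 6. Harvest wins 7–6.
Harvest vs Maru: 2 to 11, Maru.
Basil vs Maru: Basil preferred on 1+3 = 4 ballots; Maru wins 9–4.
Maru beats each of Harvest, Basil — Maru is the Condorcet winner.

Maru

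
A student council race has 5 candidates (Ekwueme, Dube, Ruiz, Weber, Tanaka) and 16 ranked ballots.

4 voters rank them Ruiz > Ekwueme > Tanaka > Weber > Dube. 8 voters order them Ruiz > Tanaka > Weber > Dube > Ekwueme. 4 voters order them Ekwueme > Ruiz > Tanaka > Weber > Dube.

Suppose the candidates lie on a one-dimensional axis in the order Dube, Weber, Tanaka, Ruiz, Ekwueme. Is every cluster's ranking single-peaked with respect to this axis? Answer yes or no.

yes

Axis positions: Dube=1, Weber=2, Tanaka=3, Ruiz=4, Ekwueme=5.
Cluster 1 (peak Ruiz at position 4): ranking walks positions 4-5-3-2-1, expanding outward from the peak — single-peaked.
Cluster 2 (peak Ruiz at position 4): ranking walks positions 4-3-2-1-5, expanding outward from the peak — single-peaked.
Cluster 3 (peak Ekwueme at position 5): ranking walks positions 5-4-3-2-1, expanding outward from the peak — single-peaked.
Every ranking is single-peaked on this axis.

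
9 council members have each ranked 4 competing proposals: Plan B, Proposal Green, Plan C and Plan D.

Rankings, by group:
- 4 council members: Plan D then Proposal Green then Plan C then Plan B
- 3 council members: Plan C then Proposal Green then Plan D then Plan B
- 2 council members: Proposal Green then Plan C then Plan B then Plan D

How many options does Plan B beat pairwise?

0

Plan B against each rival (9 council members):
Plan B vs Proposal Green: 0 for Plan B, 9 for Proposal Green — Proposal Green by 9–0.
Plan B vs Plan C: 0 to 9, Plan C.
Plan B vs Plan D: 2 for Plan B, 7 for Plan D — Plan D by 7–2.
Plan B beats no one; loses to Proposal Green, Plan C, Plan D — 0 pairwise wins.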